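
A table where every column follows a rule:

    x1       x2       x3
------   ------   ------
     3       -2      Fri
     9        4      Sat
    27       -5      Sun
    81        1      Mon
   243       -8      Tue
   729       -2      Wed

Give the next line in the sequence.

Column x1: 3, 9, 27, 81, 243, 729 → 2187 (×3 each step).
Column x2 goes -2, 4, -5, 1, -8, -2 → -11 (alternating steps +6, −9, +6, −9, …).
For the column x3, runs through the weekdays Mon→Sun: Fri, Sat, Sun, Mon, Tue, Wed → Thu.
Combining the parts gives 2187  -11  Thu.

2187  -11  Thu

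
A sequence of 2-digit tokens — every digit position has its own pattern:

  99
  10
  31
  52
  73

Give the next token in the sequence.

First digit — +2 each step, mod 10: 9, 1, 3, 5, 7 → 9.
Second digit: +1 each step, mod 10; 9, 0, 1, 2, 3 → 4.
Combining the parts gives 94.

94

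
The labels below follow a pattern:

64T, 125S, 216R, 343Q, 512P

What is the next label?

For the first component, perfect cubes: 4³, 5³, 6³, …: 64, 125, 216, 343, 512 → 729.
Letter — letters move back 1 place in the alphabet: T, S, R, Q, P → O.
So the next label is 729O.

729O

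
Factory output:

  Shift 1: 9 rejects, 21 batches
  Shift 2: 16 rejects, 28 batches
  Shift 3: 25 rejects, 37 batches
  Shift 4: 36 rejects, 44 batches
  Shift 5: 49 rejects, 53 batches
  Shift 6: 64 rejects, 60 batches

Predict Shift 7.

For the rejects, perfect squares: 3², 4², 5², …: 9, 16, 25, 36, 49, 64 → 81.
Batches: 21, 28, 37, 44, 53, 60 → 69 (alternating steps +7, +9, +7, +9, …).
Putting it together: 81 rejects, 69 batches.

81 rejects, 69 batches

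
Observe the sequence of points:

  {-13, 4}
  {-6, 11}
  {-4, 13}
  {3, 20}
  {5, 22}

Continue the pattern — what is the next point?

{12, 29}

First slot — alternating steps +7, +2, +7, +2, …: -13, -6, -4, 3, 5 → 12.
Second slot: alternating steps +7, +2, +7, +2, …, so 4, 11, 13, 20, 22 → 29.
Putting it together: {12, 29}.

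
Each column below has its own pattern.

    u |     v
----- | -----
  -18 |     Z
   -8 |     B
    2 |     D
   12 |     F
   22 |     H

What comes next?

32  J

Column u — +10 each step: -18, -8, 2, 12, 22 → 32.
Column v: letters move forward 2 places in the alphabet, wrapping Z→A, so Z, B, D, F, H → J.
Combining the parts gives 32  J.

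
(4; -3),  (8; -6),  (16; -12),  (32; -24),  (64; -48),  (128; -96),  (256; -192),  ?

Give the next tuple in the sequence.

First component: ×2 each step; 4, 8, 16, 32, 64, 128, 256 → 512.
Second component: -3, -6, -12, -24, -48, -96, -192 → -384 (×2 each step).
Combining the parts gives (512; -384).

(512; -384)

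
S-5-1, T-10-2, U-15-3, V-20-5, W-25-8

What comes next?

Letter: letters move forward 1 place in the alphabet, so S, T, U, V, W → X.
Second component — +5 each step: 5, 10, 15, 20, 25 → 30.
Third component: each term is the sum of the two before it; 1, 2, 3, 5, 8 → 13.
So the next label is X-30-13.

X-30-13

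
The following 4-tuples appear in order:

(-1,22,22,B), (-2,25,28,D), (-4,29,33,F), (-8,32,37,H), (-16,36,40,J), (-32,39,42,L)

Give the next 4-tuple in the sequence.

(-64,43,43,N)

First entry: ×2 each step, so -1, -2, -4, -8, -16, -32 → -64.
Second entry: alternating steps +3, +4, +3, +4, …, so 22, 25, 29, 32, 36, 39 → 43.
For the third entry, differences are 6, 5, 4, … (decreasing by 1 each time): 22, 28, 33, 37, 40, 42 → 43.
Letter — letters move forward 2 places in the alphabet: B, D, F, H, J, L → N.
So the next 4-tuple is (-64,43,43,N).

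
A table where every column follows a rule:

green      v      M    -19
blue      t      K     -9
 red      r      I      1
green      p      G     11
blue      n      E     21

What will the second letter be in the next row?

C

Second letter: letters move back 2 places in the alphabet, so M, K, I, G, E → C.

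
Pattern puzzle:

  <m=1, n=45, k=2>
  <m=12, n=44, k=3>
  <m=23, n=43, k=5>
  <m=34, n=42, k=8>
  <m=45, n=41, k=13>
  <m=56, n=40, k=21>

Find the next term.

<m=67, n=39, k=34>

M: +11 each step; 1, 12, 23, 34, 45, 56 → 67.
N: −1 each step; 45, 44, 43, 42, 41, 40 → 39.
K: 2, 3, 5, 8, 13, 21 → 34 (each term is the sum of the two before it).
Putting it together: <m=67, n=39, k=34>.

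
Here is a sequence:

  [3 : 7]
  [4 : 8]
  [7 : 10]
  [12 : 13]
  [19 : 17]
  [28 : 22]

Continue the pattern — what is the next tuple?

[39 : 28]

First component: differences are 1, 3, 5, … (increasing by 2 each time); 3, 4, 7, 12, 19, 28 → 39.
Second component: differences are 1, 2, 3, … (increasing by 1 each time); 7, 8, 10, 13, 17, 22 → 28.
Combining the parts gives [39 : 28].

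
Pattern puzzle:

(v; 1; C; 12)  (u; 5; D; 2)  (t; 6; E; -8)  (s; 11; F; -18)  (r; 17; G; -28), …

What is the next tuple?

First letter: letters move back 1 place in the alphabet; v, u, t, s, r → q.
Second part: each term is the sum of the two before it, so 1, 5, 6, 11, 17 → 28.
For the second letter, letters move forward 1 place in the alphabet: C, D, E, F, G → H.
Fourth part goes 12, 2, -8, -18, -28 → -38 (−10 each step).
Putting it together: (q; 28; H; -38).

(q; 28; H; -38)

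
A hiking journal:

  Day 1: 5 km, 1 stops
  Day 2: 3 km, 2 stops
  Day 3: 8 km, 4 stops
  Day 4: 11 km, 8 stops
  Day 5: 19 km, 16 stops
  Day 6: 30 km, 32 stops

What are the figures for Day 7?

Km: each term is the sum of the two before it; 5, 3, 8, 11, 19, 30 → 49.
Stops: ×2 each step, so 1, 2, 4, 8, 16, 32 → 64.
Putting it together: 49 km, 64 stops.

49 km, 64 stops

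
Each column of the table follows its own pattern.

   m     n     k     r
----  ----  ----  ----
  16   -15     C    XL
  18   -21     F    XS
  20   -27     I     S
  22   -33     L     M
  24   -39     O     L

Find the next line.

26  -45  R  XL

Column m: +2 each step; 16, 18, 20, 22, 24 → 26.
Column n: −6 each step; -15, -21, -27, -33, -39 → -45.
Column k — letters move forward 3 places in the alphabet: C, F, I, L, O → R.
Column r — runs through clothing sizes XS→XL: XL, XS, S, M, L → XL.
Combining the parts gives 26  -45  R  XL.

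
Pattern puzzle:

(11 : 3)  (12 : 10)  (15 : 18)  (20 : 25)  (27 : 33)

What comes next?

First slot: 11, 12, 15, 20, 27 → 36 (differences are 1, 3, 5, … (increasing by 2 each time)).
Second slot — alternating steps +7, +8, +7, +8, …: 3, 10, 18, 25, 33 → 40.
Putting it together: (36 : 40).

(36 : 40)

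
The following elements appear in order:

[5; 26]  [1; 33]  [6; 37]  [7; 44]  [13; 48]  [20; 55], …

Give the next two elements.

First component — each term is the sum of the two before it: 5, 1, 6, 7, 13, 20 → 33 → 53.
Second component goes 26, 33, 37, 44, 48, 55 → 59 → 66 (alternating steps +7, +4, +7, +4, …).
So the next two elements are [33; 59] and [53; 66].

[33; 59], [53; 66]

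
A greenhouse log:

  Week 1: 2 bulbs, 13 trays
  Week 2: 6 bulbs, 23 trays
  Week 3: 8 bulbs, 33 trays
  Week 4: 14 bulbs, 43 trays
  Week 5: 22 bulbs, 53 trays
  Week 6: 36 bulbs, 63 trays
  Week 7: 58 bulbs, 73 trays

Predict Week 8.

Bulbs: each term is the sum of the two before it, so 2, 6, 8, 14, 22, 36, 58 → 94.
Trays: +10 each step; 13, 23, 33, 43, 53, 63, 73 → 83.
Combining the parts gives 94 bulbs, 83 trays.

94 bulbs, 83 trays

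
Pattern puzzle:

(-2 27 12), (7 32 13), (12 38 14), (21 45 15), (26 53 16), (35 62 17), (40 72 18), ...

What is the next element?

First component: alternating steps +9, +5, +9, +5, …, so -2, 7, 12, 21, 26, 35, 40 → 49.
Second component — differences are 5, 6, 7, … (increasing by 1 each time): 27, 32, 38, 45, 53, 62, 72 → 83.
Third component goes 12, 13, 14, 15, 16, 17, 18 → 19 (+1 each step).
So the next element is (49 83 19).

(49 83 19)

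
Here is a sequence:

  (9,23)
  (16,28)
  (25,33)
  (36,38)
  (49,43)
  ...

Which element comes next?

(64,48)

First coordinate: 9, 16, 25, 36, 49 → 64 (perfect squares: 3², 4², 5², …).
Second coordinate: 23, 28, 33, 38, 43 → 48 (+5 each step).
Combining the parts gives (64,48).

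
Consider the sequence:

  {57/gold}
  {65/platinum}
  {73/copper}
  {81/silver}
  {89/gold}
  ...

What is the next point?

{97/platinum}

First value: 57, 65, 73, 81, 89 → 97 (+8 each step).
Metal — repeats gold → platinum → copper → silver: gold, platinum, copper, silver, gold → platinum.
So the next point is {97/platinum}.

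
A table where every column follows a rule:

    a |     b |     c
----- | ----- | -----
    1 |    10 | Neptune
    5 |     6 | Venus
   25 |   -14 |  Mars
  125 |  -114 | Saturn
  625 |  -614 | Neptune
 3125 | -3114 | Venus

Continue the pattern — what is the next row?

Column a: 1, 5, 25, 125, 625, 3125 → 15625 (×5 each step).
Column b: together with the column a always sums to 11, so 10, 6, -14, -114, -614, -3114 → -15614.
For the column c, repeats Neptune → Venus → Mars → Saturn: Neptune, Venus, Mars, Saturn, Neptune, Venus → Mars.
Putting it together: 15625  -15614  Mars.

15625  -15614  Mars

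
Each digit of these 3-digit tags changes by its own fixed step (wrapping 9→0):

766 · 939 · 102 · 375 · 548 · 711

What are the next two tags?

First digit goes 7, 9, 1, 3, 5, 7 → 9 → 1 (+2 each step, mod 10).
Second digit goes 6, 3, 0, 7, 4, 1 → 8 → 5 (−3 each step, mod 10).
Third digit: +3 each step, mod 10, so 6, 9, 2, 5, 8, 1 → 4 → 7.
So the next two tags are 984 and 157.

984, 157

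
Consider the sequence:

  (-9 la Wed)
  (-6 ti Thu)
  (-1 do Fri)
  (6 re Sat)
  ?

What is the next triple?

(15 mi Sun)

First slot: -9, -6, -1, 6 → 15 (differences are 3, 5, 7, … (increasing by 2 each time)).
Note goes la, ti, do, re → mi (runs through the solfège scale do→ti).
Day: Wed, Thu, Fri, Sat → Sun (runs through the weekdays Mon→Sun).
So the next triple is (15 mi Sun).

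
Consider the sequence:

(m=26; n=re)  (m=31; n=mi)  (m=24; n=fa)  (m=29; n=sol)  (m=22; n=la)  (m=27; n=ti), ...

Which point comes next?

(m=20; n=do)

M: alternating steps +5, −7, +5, −7, …; 26, 31, 24, 29, 22, 27 → 20.
N — runs through the solfège scale do→ti: re, mi, fa, sol, la, ti → do.
Combining the parts gives (m=20; n=do).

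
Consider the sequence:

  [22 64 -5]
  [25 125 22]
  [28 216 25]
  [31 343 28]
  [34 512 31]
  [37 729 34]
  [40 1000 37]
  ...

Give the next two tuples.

First part: +3 each step; 22, 25, 28, 31, 34, 37, 40 → 43 → 46.
Second part: 64, 125, 216, 343, 512, 729, 1000 → 1331 → 1728 (perfect cubes: 4³, 5³, 6³, …).
Third part: always the previous value of the first part, so -5, 22, 25, 28, 31, 34, 37 → 40 → 43.
Putting the parts together: [43 1331 40] and then [46 1728 43].

[43 1331 40], [46 1728 43]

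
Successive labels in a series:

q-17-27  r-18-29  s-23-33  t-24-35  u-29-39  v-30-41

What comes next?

w-35-45

For the letter, letters move forward 1 place in the alphabet: q, r, s, t, u, v → w.
Second component — alternating steps +1, +5, +1, +5, …: 17, 18, 23, 24, 29, 30 → 35.
Third component — alternating steps +2, +4, +2, +4, …: 27, 29, 33, 35, 39, 41 → 45.
Putting it together: w-35-45.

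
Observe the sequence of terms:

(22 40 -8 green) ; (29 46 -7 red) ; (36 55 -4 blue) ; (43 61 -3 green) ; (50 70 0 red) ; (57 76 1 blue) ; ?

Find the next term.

(64 85 4 green)

First value: 22, 29, 36, 43, 50, 57 → 64 (+7 each step).
Second value: 40, 46, 55, 61, 70, 76 → 85 (alternating steps +6, +9, +6, +9, …).
Third value: alternating steps +1, +3, +1, +3, …; -8, -7, -4, -3, 0, 1 → 4.
Colour goes green, red, blue, green, red, blue → green (repeats green → red → blue).
So the next term is (64 85 4 green).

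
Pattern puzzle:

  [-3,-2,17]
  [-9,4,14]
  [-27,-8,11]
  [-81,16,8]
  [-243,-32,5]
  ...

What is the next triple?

First value: ×3 each step; -3, -9, -27, -81, -243 → -729.
Second value: -2, 4, -8, 16, -32 → 64 (×(-2) each step).
Third value: −3 each step; 17, 14, 11, 8, 5 → 2.
Putting it together: [-729,64,2].

[-729,64,2]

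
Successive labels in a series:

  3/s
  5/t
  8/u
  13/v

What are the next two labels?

First component — each term is the sum of the two before it: 3, 5, 8, 13 → 21 → 34.
Letter — letters move forward 1 place in the alphabet: s, t, u, v → w → x.
Putting the parts together: 21/w and then 34/x.

21/w, 34/x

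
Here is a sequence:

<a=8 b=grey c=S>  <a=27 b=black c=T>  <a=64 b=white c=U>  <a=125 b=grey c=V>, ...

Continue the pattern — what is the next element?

<a=216 b=black c=W>

A: perfect cubes: 2³, 3³, 4³, …; 8, 27, 64, 125 → 216.
B: grey, black, white, grey → black (repeats grey → black → white).
C goes S, T, U, V → W (letters move forward 1 place in the alphabet).
Putting it together: <a=216 b=black c=W>.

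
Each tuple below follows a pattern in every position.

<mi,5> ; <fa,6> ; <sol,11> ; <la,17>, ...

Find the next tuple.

<ti,28>

Note — runs through the solfège scale do→ti: mi, fa, sol, la → ti.
Second coordinate: each term is the sum of the two before it, so 5, 6, 11, 17 → 28.
Putting it together: <ti,28>.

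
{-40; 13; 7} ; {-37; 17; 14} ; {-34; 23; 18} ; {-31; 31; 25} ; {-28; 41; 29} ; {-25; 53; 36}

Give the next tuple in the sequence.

First entry: +3 each step; -40, -37, -34, -31, -28, -25 → -22.
Second entry — differences are 4, 6, 8, … (increasing by 2 each time): 13, 17, 23, 31, 41, 53 → 67.
Third entry — alternating steps +7, +4, +7, +4, …: 7, 14, 18, 25, 29, 36 → 40.
Putting it together: {-22; 67; 40}.

{-22; 67; 40}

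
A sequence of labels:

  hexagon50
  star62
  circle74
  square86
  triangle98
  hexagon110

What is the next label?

Shape goes hexagon, star, circle, square, triangle, hexagon → star (repeats hexagon → star → circle → square → triangle).
Second component: +12 each step, so 50, 62, 74, 86, 98, 110 → 122.
So the next label is star122.

star122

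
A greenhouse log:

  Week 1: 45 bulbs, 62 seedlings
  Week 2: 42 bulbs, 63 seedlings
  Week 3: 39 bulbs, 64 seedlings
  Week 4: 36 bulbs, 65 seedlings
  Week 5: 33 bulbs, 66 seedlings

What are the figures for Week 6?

30 bulbs, 67 seedlings

For the bulbs, −3 each step: 45, 42, 39, 36, 33 → 30.
Seedlings: 62, 63, 64, 65, 66 → 67 (+1 each step).
Putting it together: 30 bulbs, 67 seedlings.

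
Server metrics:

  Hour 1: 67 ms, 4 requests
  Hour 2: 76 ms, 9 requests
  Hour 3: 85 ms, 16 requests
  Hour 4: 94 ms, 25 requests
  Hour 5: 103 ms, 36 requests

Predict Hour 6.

Ms: +9 each step, so 67, 76, 85, 94, 103 → 112.
Requests: perfect squares: 2², 3², 4², …; 4, 9, 16, 25, 36 → 49.
So the next line is 112 ms, 49 requests.

112 ms, 49 requests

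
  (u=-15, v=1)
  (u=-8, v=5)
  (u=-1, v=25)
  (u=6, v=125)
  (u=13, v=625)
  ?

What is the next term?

(u=20, v=3125)

U: -15, -8, -1, 6, 13 → 20 (+7 each step).
For the v, ×5 each step: 1, 5, 25, 125, 625 → 3125.
Combining the parts gives (u=20, v=3125).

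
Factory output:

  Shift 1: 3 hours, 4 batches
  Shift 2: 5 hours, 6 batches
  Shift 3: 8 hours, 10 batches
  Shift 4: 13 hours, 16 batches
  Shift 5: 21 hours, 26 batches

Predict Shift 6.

Hours: 3, 5, 8, 13, 21 → 34 (each term is the sum of the two before it).
Batches: each term is the sum of the two before it; 4, 6, 10, 16, 26 → 42.
Putting it together: 34 hours, 42 batches.

34 hours, 42 batches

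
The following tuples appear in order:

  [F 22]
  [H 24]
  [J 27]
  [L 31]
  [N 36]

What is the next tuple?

[P 42]

Letter — letters move forward 2 places in the alphabet: F, H, J, L, N → P.
For the second component, differences are 2, 3, 4, … (increasing by 1 each time): 22, 24, 27, 31, 36 → 42.
So the next tuple is [P 42].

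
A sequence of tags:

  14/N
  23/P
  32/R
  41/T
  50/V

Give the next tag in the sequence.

59/X

First component: +9 each step, so 14, 23, 32, 41, 50 → 59.
For the letter, letters move forward 2 places in the alphabet: N, P, R, T, V → X.
So the next tag is 59/X.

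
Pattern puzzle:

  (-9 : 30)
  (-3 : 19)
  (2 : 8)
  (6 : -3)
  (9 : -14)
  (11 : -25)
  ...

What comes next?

(12 : -36)

First part: differences are 6, 5, 4, … (decreasing by 1 each time), so -9, -3, 2, 6, 9, 11 → 12.
Second part — −11 each step: 30, 19, 8, -3, -14, -25 → -36.
So the next tuple is (12 : -36).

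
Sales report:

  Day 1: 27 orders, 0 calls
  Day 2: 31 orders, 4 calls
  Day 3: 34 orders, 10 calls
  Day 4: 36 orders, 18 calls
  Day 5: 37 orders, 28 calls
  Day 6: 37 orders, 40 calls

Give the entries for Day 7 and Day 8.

36 orders, 54 calls; 34 orders, 70 calls

Orders: differences are 4, 3, 2, … (decreasing by 1 each time), so 27, 31, 34, 36, 37, 37 → 36 → 34.
Calls: differences are 4, 6, 8, … (increasing by 2 each time); 0, 4, 10, 18, 28, 40 → 54 → 70.
Putting the parts together: 36 orders, 54 calls and then 34 orders, 70 calls.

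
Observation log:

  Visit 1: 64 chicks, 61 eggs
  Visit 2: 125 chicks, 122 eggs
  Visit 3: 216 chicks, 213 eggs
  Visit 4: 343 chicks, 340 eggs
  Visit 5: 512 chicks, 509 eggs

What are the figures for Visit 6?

729 chicks, 726 eggs

Chicks: perfect cubes: 4³, 5³, 6³, …, so 64, 125, 216, 343, 512 → 729.
Eggs goes 61, 122, 213, 340, 509 → 726 (always 3 less than the chicks).
So the next row is 729 chicks, 726 eggs.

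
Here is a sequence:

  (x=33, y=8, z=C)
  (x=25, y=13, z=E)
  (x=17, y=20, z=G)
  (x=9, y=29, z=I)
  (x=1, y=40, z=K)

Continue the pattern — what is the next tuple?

For the x, −8 each step: 33, 25, 17, 9, 1 → -7.
Y goes 8, 13, 20, 29, 40 → 53 (differences are 5, 7, 9, … (increasing by 2 each time)).
Z: C, E, G, I, K → M (letters move forward 2 places in the alphabet).
Putting it together: (x=-7, y=53, z=M).

(x=-7, y=53, z=M)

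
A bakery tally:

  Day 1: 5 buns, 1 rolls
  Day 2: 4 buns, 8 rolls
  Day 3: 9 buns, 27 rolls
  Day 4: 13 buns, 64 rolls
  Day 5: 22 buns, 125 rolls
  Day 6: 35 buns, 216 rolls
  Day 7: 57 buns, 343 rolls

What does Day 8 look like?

92 buns, 512 rolls

For the buns, each term is the sum of the two before it: 5, 4, 9, 13, 22, 35, 57 → 92.
Rolls: perfect cubes: 1³, 2³, 3³, …, so 1, 8, 27, 64, 125, 216, 343 → 512.
Putting it together: 92 buns, 512 rolls.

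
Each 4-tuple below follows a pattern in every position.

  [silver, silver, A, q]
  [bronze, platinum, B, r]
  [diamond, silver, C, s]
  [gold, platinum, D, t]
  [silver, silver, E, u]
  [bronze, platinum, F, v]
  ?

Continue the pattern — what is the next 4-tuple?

Rank — repeats silver → bronze → diamond → gold: silver, bronze, diamond, gold, silver, bronze → diamond.
Metal: alternates silver ↔ platinum, so silver, platinum, silver, platinum, silver, platinum → silver.
First letter: letters move forward 1 place in the alphabet, so A, B, C, D, E, F → G.
Second letter: q, r, s, t, u, v → w (letters move forward 1 place in the alphabet).
So the next 4-tuple is [diamond, silver, G, w].

[diamond, silver, G, w]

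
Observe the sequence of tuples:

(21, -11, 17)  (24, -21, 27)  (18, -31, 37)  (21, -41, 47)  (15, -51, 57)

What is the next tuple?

(18, -61, 67)

First value: alternating steps +3, −6, +3, −6, …, so 21, 24, 18, 21, 15 → 18.
For the second value, −10 each step: -11, -21, -31, -41, -51 → -61.
For the third value, +10 each step: 17, 27, 37, 47, 57 → 67.
Combining the parts gives (18, -61, 67).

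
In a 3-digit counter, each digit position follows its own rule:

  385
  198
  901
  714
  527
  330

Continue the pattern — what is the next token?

First digit — −2 each step, mod 10: 3, 1, 9, 7, 5, 3 → 1.
For the second digit, +1 each step, mod 10: 8, 9, 0, 1, 2, 3 → 4.
Third digit — +3 each step, mod 10: 5, 8, 1, 4, 7, 0 → 3.
Putting it together: 143.

143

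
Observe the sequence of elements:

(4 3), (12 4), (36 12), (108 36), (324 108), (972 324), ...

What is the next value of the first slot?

2916

First slot: ×3 each step, so 4, 12, 36, 108, 324, 972 → 2916.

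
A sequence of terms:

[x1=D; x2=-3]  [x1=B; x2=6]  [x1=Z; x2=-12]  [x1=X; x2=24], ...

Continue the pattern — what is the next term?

X1: letters move back 2 places in the alphabet, wrapping A→Z, so D, B, Z, X → V.
X2: ×(-2) each step; -3, 6, -12, 24 → -48.
Combining the parts gives [x1=V; x2=-48].

[x1=V; x2=-48]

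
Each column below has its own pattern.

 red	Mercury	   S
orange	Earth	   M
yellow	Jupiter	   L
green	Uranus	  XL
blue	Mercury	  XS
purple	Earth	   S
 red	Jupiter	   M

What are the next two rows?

Colour: red, orange, yellow, green, blue, purple, red → orange → yellow (repeats red → orange → yellow → green → blue → purple).
Planet goes Mercury, Earth, Jupiter, Uranus, Mercury, Earth, Jupiter → Uranus → Mercury (repeats Mercury → Earth → Jupiter → Uranus).
Size goes S, M, L, XL, XS, S, M → L → XL (repeats S → M → L → XL → XS).
So the next two rows are orange  Uranus  L and yellow  Mercury  XL.

orange  Uranus  L; yellow  Mercury  XL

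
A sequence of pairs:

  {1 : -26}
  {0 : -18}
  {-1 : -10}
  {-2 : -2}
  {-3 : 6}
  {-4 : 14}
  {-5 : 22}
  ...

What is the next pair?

First component: 1, 0, -1, -2, -3, -4, -5 → -6 (−1 each step).
Second component: -26, -18, -10, -2, 6, 14, 22 → 30 (+8 each step).
So the next pair is {-6 : 30}.

{-6 : 30}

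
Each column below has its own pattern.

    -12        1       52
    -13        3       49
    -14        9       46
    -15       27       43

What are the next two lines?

First component — −1 each step: -12, -13, -14, -15 → -16 → -17.
Second component: ×3 each step, so 1, 3, 9, 27 → 81 → 243.
For the third component, −3 each step: 52, 49, 46, 43 → 40 → 37.
Putting the parts together: -16  81  40 and then -17  243  37.

-16  81  40; -17  243  37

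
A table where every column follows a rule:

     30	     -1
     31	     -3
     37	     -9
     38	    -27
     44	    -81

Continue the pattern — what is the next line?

For the first component, alternating steps +1, +6, +1, +6, …: 30, 31, 37, 38, 44 → 45.
Second component — ×3 each step: -1, -3, -9, -27, -81 → -243.
So the next line is 45  -243.

45  -243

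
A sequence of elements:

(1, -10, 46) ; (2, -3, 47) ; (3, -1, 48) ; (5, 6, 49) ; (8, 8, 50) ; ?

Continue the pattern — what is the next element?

(13, 15, 51)

First component — each term is the sum of the two before it: 1, 2, 3, 5, 8 → 13.
Second component: alternating steps +7, +2, +7, +2, …; -10, -3, -1, 6, 8 → 15.
Third component: +1 each step, so 46, 47, 48, 49, 50 → 51.
Combining the parts gives (13, 15, 51).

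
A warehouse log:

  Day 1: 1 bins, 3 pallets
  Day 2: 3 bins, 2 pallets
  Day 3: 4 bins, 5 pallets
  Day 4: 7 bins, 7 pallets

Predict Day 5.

Bins goes 1, 3, 4, 7 → 11 (each term is the sum of the two before it).
Pallets: each term is the sum of the two before it; 3, 2, 5, 7 → 12.
Combining the parts gives 11 bins, 12 pallets.

11 bins, 12 pallets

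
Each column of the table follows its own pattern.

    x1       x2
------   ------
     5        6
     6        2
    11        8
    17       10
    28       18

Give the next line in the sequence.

Column x1 goes 5, 6, 11, 17, 28 → 45 (each term is the sum of the two before it).
Column x2 goes 6, 2, 8, 10, 18 → 28 (each term is the sum of the two before it).
Putting it together: 45  28.

45  28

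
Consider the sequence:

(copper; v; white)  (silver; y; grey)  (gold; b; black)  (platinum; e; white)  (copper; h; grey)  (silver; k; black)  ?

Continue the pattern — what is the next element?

Metal goes copper, silver, gold, platinum, copper, silver → gold (repeats copper → silver → gold → platinum).
For the letter, letters move forward 3 places in the alphabet, wrapping Z→A: v, y, b, e, h, k → n.
Shade: repeats white → grey → black; white, grey, black, white, grey, black → white.
Combining the parts gives (gold; n; white).

(gold; n; white)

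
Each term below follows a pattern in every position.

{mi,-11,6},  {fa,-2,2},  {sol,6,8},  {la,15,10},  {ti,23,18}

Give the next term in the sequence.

For the note, runs through the solfège scale do→ti: mi, fa, sol, la, ti → do.
Second component: alternating steps +9, +8, +9, +8, …; -11, -2, 6, 15, 23 → 32.
For the third component, each term is the sum of the two before it: 6, 2, 8, 10, 18 → 28.
Putting it together: {do,32,28}.

{do,32,28}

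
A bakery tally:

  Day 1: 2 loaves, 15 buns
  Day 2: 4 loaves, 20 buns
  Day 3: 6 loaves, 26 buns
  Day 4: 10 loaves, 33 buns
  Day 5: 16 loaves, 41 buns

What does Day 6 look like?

26 loaves, 50 buns

Loaves: 2, 4, 6, 10, 16 → 26 (each term is the sum of the two before it).
Buns: 15, 20, 26, 33, 41 → 50 (differences are 5, 6, 7, … (increasing by 1 each time)).
Combining the parts gives 26 loaves, 50 buns.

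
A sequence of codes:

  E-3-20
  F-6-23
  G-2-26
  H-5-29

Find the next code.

Letter — letters move forward 1 place in the alphabet: E, F, G, H → I.
Second component: alternating steps +3, −4, +3, −4, …; 3, 6, 2, 5 → 1.
Third component goes 20, 23, 26, 29 → 32 (+3 each step).
Combining the parts gives I-1-32.

I-1-32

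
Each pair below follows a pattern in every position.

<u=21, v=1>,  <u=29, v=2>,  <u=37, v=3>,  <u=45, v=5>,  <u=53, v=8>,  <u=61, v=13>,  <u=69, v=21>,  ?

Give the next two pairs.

<u=77, v=34>, <u=85, v=55>

For the u, +8 each step: 21, 29, 37, 45, 53, 61, 69 → 77 → 85.
V: 1, 2, 3, 5, 8, 13, 21 → 34 → 55 (each term is the sum of the two before it).
Putting the parts together: <u=77, v=34> and then <u=85, v=55>.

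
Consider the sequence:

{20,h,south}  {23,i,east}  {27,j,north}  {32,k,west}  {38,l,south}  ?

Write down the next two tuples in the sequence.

{45,m,east}, {53,n,north}

For the first component, differences are 3, 4, 5, … (increasing by 1 each time): 20, 23, 27, 32, 38 → 45 → 53.
Letter: letters move forward 1 place in the alphabet; h, i, j, k, l → m → n.
Direction: repeats south → east → north → west; south, east, north, west, south → east → north.
Putting the parts together: {45,m,east} and then {53,n,north}.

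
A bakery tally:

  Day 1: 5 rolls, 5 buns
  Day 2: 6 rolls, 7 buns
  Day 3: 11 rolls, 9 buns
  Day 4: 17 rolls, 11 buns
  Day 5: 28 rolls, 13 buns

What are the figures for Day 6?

45 rolls, 15 buns

Rolls: 5, 6, 11, 17, 28 → 45 (each term is the sum of the two before it).
Buns: +2 each step; 5, 7, 9, 11, 13 → 15.
Combining the parts gives 45 rolls, 15 buns.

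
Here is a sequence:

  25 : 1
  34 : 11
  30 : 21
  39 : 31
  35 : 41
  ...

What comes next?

44 : 51

First value — alternating steps +9, −4, +9, −4, …: 25, 34, 30, 39, 35 → 44.
Second value: +10 each step; 1, 11, 21, 31, 41 → 51.
Combining the parts gives 44 : 51.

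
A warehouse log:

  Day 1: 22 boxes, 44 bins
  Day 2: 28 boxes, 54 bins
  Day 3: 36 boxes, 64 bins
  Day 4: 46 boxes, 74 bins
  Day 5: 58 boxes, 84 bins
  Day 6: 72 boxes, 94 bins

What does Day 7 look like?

For the boxes, differences are 6, 8, 10, … (increasing by 2 each time): 22, 28, 36, 46, 58, 72 → 88.
Bins: +10 each step, so 44, 54, 64, 74, 84, 94 → 104.
So the next row is 88 boxes, 104 bins.

88 boxes, 104 bins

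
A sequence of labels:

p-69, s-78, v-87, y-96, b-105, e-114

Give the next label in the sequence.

Letter — letters move forward 3 places in the alphabet, wrapping Z→A: p, s, v, y, b, e → h.
Second component: +9 each step; 69, 78, 87, 96, 105, 114 → 123.
Combining the parts gives h-123.

h-123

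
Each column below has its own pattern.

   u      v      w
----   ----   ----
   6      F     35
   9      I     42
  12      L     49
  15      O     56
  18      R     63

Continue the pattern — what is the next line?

Column u — +3 each step: 6, 9, 12, 15, 18 → 21.
Column v: letters move forward 3 places in the alphabet, so F, I, L, O, R → U.
Column w: 35, 42, 49, 56, 63 → 70 (+7 each step).
Combining the parts gives 21  U  70.

21  U  70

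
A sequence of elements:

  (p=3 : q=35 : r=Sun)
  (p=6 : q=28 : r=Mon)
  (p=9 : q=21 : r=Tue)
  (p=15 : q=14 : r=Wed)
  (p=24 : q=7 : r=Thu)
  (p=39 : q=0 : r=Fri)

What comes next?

P — each term is the sum of the two before it: 3, 6, 9, 15, 24, 39 → 63.
Q goes 35, 28, 21, 14, 7, 0 → -7 (−7 each step).
R: runs through the weekdays Mon→Sun; Sun, Mon, Tue, Wed, Thu, Fri → Sat.
So the next element is (p=63 : q=-7 : r=Sat).

(p=63 : q=-7 : r=Sat)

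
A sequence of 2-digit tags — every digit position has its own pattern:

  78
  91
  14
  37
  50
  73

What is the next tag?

96

For the first digit, +2 each step, mod 10: 7, 9, 1, 3, 5, 7 → 9.
Second digit: +3 each step, mod 10; 8, 1, 4, 7, 0, 3 → 6.
Combining the parts gives 96.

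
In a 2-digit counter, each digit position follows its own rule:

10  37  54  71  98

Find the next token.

First digit: 1, 3, 5, 7, 9 → 1 (+2 each step, mod 10).
Second digit goes 0, 7, 4, 1, 8 → 5 (−3 each step, mod 10).
So the next token is 15.

15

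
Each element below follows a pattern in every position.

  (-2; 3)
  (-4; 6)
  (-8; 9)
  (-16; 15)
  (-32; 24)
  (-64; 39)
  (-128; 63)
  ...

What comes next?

First part: -2, -4, -8, -16, -32, -64, -128 → -256 (×2 each step).
Second part goes 3, 6, 9, 15, 24, 39, 63 → 102 (each term is the sum of the two before it).
So the next element is (-256; 102).

(-256; 102)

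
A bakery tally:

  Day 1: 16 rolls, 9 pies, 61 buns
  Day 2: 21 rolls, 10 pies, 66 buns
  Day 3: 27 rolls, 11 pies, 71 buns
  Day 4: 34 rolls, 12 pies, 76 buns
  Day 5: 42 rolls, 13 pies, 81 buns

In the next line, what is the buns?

For the rolls, differences are 5, 6, 7, … (increasing by 1 each time): 16, 21, 27, 34, 42 → 51.
Pies: 9, 10, 11, 12, 13 → 14 (+1 each step).
Buns — +5 each step: 61, 66, 71, 76, 81 → 86.

86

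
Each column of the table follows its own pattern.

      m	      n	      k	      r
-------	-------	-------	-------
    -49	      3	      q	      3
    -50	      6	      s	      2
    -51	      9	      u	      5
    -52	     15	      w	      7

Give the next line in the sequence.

-53  24  y  12

Column m goes -49, -50, -51, -52 → -53 (−1 each step).
Column n: 3, 6, 9, 15 → 24 (each term is the sum of the two before it).
Column k: q, s, u, w → y (letters move forward 2 places in the alphabet).
Column r goes 3, 2, 5, 7 → 12 (each term is the sum of the two before it).
Putting it together: -53  24  y  12.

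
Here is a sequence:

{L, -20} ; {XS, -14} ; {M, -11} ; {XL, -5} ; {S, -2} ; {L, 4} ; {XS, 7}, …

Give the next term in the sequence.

Size — repeats L → XS → M → XL → S: L, XS, M, XL, S, L, XS → M.
For the second coordinate, alternating steps +6, +3, +6, +3, …: -20, -14, -11, -5, -2, 4, 7 → 13.
So the next term is {M, 13}.

{M, 13}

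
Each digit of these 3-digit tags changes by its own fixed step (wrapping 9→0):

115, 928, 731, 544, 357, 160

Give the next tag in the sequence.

973

First digit: −2 each step, mod 10; 1, 9, 7, 5, 3, 1 → 9.
Second digit: 1, 2, 3, 4, 5, 6 → 7 (+1 each step, mod 10).
Third digit — +3 each step, mod 10: 5, 8, 1, 4, 7, 0 → 3.
Combining the parts gives 973.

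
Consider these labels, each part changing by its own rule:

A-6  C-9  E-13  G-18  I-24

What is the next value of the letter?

Letter: letters move forward 2 places in the alphabet; A, C, E, G, I → K.
Second component: differences are 3, 4, 5, … (increasing by 1 each time); 6, 9, 13, 18, 24 → 31.

K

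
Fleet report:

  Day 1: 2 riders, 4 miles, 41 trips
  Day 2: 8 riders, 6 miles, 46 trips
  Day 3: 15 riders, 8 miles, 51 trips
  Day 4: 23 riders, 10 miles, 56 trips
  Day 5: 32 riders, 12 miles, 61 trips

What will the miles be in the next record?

Miles — +2 each step: 4, 6, 8, 10, 12 → 14.

14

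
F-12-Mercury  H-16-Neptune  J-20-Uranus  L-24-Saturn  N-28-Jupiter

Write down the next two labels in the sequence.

Letter: letters move forward 2 places in the alphabet, so F, H, J, L, N → P → R.
Second component: +4 each step; 12, 16, 20, 24, 28 → 32 → 36.
Planet: Mercury, Neptune, Uranus, Saturn, Jupiter → Mars → Earth (runs backward through the planets Mercury→Neptune).
So the next two labels are P-32-Mars and R-36-Earth.

P-32-Mars then R-36-Earth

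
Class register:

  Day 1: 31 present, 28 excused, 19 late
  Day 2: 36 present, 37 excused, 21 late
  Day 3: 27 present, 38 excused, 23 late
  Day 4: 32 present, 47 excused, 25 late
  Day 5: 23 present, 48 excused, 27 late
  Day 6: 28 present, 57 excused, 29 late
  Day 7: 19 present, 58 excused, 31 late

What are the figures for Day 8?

24 present, 67 excused, 33 late

For the present, alternating steps +5, −9, +5, −9, …: 31, 36, 27, 32, 23, 28, 19 → 24.
Excused goes 28, 37, 38, 47, 48, 57, 58 → 67 (alternating steps +9, +1, +9, +1, …).
Late: +2 each step; 19, 21, 23, 25, 27, 29, 31 → 33.
Putting it together: 24 present, 67 excused, 33 late.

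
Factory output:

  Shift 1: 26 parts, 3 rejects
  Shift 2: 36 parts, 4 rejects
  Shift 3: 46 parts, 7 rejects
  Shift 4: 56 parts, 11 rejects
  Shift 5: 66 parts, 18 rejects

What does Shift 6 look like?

76 parts, 29 rejects

Parts: +10 each step, so 26, 36, 46, 56, 66 → 76.
Rejects: 3, 4, 7, 11, 18 → 29 (each term is the sum of the two before it).
So the next line is 76 parts, 29 rejects.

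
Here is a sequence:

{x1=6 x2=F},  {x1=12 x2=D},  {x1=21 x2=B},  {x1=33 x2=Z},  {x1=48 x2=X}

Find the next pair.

{x1=66 x2=V}

X1: 6, 12, 21, 33, 48 → 66 (differences are 6, 9, 12, … (increasing by 3 each time)).
X2 — letters move back 2 places in the alphabet, wrapping A→Z: F, D, B, Z, X → V.
Putting it together: {x1=66 x2=V}.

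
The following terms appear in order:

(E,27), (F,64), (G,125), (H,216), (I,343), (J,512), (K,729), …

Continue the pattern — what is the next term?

Letter: E, F, G, H, I, J, K → L (letters move forward 1 place in the alphabet).
Second entry goes 27, 64, 125, 216, 343, 512, 729 → 1000 (perfect cubes: 3³, 4³, 5³, …).
So the next term is (L,1000).

(L,1000)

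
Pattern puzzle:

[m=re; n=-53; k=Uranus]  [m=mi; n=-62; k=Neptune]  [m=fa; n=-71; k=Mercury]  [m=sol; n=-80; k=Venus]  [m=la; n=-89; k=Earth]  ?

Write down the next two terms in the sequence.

[m=ti; n=-98; k=Mars], [m=do; n=-107; k=Jupiter]

M: re, mi, fa, sol, la → ti → do (runs through the solfège scale do→ti).
N — −9 each step: -53, -62, -71, -80, -89 → -98 → -107.
K goes Uranus, Neptune, Mercury, Venus, Earth → Mars → Jupiter (runs through the planets Mercury→Neptune).
Putting the parts together: [m=ti; n=-98; k=Mars] and then [m=do; n=-107; k=Jupiter].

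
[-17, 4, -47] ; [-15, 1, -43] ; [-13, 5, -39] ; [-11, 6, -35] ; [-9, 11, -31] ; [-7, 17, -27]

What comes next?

[-5, 28, -23]

First part: +2 each step, so -17, -15, -13, -11, -9, -7 → -5.
Second part goes 4, 1, 5, 6, 11, 17 → 28 (each term is the sum of the two before it).
Third part: +4 each step, so -47, -43, -39, -35, -31, -27 → -23.
So the next element is [-5, 28, -23].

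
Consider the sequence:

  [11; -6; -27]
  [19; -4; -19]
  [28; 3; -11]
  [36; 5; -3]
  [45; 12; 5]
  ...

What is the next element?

First part: alternating steps +8, +9, +8, +9, …; 11, 19, 28, 36, 45 → 53.
Second part: alternating steps +2, +7, +2, +7, …; -6, -4, 3, 5, 12 → 14.
Third part goes -27, -19, -11, -3, 5 → 13 (+8 each step).
Combining the parts gives [53; 14; 13].

[53; 14; 13]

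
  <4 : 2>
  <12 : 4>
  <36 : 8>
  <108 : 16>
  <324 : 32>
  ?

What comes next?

<972 : 64>

For the first part, ×3 each step: 4, 12, 36, 108, 324 → 972.
Second part: ×2 each step, so 2, 4, 8, 16, 32 → 64.
Putting it together: <972 : 64>.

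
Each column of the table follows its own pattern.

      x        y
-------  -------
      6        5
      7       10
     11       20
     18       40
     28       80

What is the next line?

41  160

Column x goes 6, 7, 11, 18, 28 → 41 (differences are 1, 4, 7, … (increasing by 3 each time)).
Column y — ×2 each step: 5, 10, 20, 40, 80 → 160.
So the next line is 41  160.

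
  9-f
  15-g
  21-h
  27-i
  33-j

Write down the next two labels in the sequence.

39-k, 45-l

First component goes 9, 15, 21, 27, 33 → 39 → 45 (+6 each step).
Letter: f, g, h, i, j → k → l (letters move forward 1 place in the alphabet).
So the next two labels are 39-k and 45-l.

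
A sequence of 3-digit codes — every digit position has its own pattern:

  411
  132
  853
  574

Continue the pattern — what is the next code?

295

First digit: −3 each step, mod 10, so 4, 1, 8, 5 → 2.
Second digit: +2 each step, mod 10, so 1, 3, 5, 7 → 9.
Third digit: +1 each step, mod 10; 1, 2, 3, 4 → 5.
So the next code is 295.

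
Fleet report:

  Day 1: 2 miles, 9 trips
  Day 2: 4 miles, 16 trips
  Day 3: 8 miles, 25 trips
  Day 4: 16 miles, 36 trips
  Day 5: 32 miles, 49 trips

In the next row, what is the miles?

64

Miles: ×2 each step, so 2, 4, 8, 16, 32 → 64.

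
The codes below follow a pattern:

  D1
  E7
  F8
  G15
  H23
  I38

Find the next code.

For the letter, letters move forward 1 place in the alphabet: D, E, F, G, H, I → J.
Second component: each term is the sum of the two before it; 1, 7, 8, 15, 23, 38 → 61.
Putting it together: J61.

J61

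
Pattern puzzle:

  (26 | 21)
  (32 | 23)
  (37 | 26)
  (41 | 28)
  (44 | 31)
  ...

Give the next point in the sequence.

(46 | 33)

For the first entry, differences are 6, 5, 4, … (decreasing by 1 each time): 26, 32, 37, 41, 44 → 46.
Second entry goes 21, 23, 26, 28, 31 → 33 (alternating steps +2, +3, +2, +3, …).
Combining the parts gives (46 | 33).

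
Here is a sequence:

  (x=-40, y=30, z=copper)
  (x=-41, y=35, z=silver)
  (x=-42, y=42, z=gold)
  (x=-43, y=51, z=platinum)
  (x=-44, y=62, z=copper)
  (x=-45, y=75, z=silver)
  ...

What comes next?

(x=-46, y=90, z=gold)

X: -40, -41, -42, -43, -44, -45 → -46 (−1 each step).
For the y, differences are 5, 7, 9, … (increasing by 2 each time): 30, 35, 42, 51, 62, 75 → 90.
Z goes copper, silver, gold, platinum, copper, silver → gold (repeats copper → silver → gold → platinum).
Combining the parts gives (x=-46, y=90, z=gold).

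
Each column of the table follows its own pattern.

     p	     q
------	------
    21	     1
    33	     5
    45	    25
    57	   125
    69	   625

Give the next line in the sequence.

Column p: 21, 33, 45, 57, 69 → 81 (+12 each step).
Column q — ×5 each step: 1, 5, 25, 125, 625 → 3125.
Putting it together: 81  3125.

81  3125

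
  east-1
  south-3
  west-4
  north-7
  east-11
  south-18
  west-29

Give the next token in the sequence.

north-47

Direction: repeats east → south → west → north; east, south, west, north, east, south, west → north.
Second component: 1, 3, 4, 7, 11, 18, 29 → 47 (each term is the sum of the two before it).
So the next token is north-47.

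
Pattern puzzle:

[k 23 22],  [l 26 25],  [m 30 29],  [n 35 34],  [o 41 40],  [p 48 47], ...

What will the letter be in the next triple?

q

Letter: letters move forward 1 place in the alphabet, so k, l, m, n, o, p → q.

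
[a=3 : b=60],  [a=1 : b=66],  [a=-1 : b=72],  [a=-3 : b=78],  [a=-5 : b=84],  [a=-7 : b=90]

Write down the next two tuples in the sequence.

For the a, −2 each step: 3, 1, -1, -3, -5, -7 → -9 → -11.
B: +6 each step, so 60, 66, 72, 78, 84, 90 → 96 → 102.
So the next two tuples are [a=-9 : b=96] and [a=-11 : b=102].

[a=-9 : b=96], [a=-11 : b=102]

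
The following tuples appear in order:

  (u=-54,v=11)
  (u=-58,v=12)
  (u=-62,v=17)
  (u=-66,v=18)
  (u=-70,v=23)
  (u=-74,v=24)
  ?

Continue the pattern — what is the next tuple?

U: −4 each step, so -54, -58, -62, -66, -70, -74 → -78.
V: 11, 12, 17, 18, 23, 24 → 29 (alternating steps +1, +5, +1, +5, …).
Combining the parts gives (u=-78,v=29).

(u=-78,v=29)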